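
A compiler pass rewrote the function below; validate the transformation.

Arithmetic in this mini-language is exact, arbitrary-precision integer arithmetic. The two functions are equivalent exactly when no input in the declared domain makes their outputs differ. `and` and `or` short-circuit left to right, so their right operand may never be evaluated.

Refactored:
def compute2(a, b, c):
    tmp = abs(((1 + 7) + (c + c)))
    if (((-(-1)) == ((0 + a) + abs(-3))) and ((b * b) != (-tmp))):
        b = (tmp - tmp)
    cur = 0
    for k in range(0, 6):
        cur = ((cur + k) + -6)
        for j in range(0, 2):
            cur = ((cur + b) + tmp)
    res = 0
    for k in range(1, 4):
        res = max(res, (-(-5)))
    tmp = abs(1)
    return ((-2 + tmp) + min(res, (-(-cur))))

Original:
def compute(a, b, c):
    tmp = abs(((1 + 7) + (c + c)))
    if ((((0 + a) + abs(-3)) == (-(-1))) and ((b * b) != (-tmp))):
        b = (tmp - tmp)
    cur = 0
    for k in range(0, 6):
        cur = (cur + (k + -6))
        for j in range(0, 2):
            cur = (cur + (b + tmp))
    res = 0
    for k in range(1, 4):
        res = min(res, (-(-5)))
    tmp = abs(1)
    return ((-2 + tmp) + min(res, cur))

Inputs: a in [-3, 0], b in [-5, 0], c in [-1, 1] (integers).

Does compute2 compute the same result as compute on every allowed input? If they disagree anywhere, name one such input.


The rewrite breaks on a=-3, b=-5, c=0, where the results are -1 and 4.
compute: tmp=8, then ((((0 + a) + abs(-3)) == (-(-1))) and ((b * b) != (-tmp))) is false, then cur=0, then (k=0), then cur=-6, then (j=0), then cur=-3, then (j=1), then cur=0, then (k=1), then cur=-5, then (j=0), then cur=-2, then (j=1), then cur=1, then (k=2), then cur=-3, then (j=0), then cur=0, then (j=1), then cur=3, then (k=3), then cur=0, then (j=0), then cur=3, then (j=1), then cur=6, then (k=4), then cur=4, then (j=0), then cur=7, then (j=1), then cur=10, then (k=5), then cur=9, then (j=0), then cur=12, then (j=1), then cur=15, then res=0, then (k=1), then res=0, then (k=2), then res=0, then (k=3), then res=0, then tmp=1, then returns -1
compute2: tmp=8, then (((-(-1)) == ((0 + a) + abs(-3))) and ((b * b) != (-tmp))) is false, then cur=0, then (k=0), then cur=-6, then (j=0), then cur=-3, then (j=1), then cur=0, then (k=1), then cur=-5, then (j=0), then cur=-2, then (j=1), then cur=1, then (k=2), then cur=-3, then (j=0), then cur=0, then (j=1), then cur=3, then (k=3), then cur=0, then (j=0), then cur=3, then (j=1), then cur=6, then (k=4), then cur=4, then (j=0), then cur=7, then (j=1), then cur=10, then (k=5), then cur=9, then (j=0), then cur=12, then (j=1), then cur=15, then res=0, then (k=1), then res=5, then (k=2), then res=5, then (k=3), then res=5, then tmp=1, then returns 4
verdict: not equivalent; witness: a=-3, b=-5, c=0


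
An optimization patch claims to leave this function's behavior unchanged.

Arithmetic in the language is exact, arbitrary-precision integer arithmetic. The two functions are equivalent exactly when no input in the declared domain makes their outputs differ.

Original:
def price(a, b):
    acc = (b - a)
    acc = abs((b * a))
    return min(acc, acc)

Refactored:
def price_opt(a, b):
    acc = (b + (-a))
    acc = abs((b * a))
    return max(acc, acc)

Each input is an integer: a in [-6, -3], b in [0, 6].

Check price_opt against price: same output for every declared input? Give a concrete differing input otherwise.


Equivalent. The one real change (`min(acc, acc)` became `max(acc, acc)`) has no effect anywhere in the declared ranges.
Checked all 28 inputs in the declared domain: the outputs agree on every one.
One worked example (a=-3, b=4) — price: acc = 7; acc = 12; return 12; price_opt: acc = 7; acc = 12; return 12; agreement on 12.
verdict: equivalent


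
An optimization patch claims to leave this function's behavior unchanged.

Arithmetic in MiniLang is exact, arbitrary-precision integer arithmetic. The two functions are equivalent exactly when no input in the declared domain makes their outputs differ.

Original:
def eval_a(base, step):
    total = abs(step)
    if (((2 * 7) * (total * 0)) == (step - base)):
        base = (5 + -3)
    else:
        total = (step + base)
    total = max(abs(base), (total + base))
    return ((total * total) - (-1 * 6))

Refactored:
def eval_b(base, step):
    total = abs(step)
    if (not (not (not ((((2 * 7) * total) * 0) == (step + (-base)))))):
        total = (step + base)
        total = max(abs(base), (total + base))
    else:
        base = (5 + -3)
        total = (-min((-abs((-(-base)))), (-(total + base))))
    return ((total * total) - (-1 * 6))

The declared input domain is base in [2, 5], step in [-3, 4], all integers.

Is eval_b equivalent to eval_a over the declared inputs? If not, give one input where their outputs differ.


Equivalent — the differences include statement counts differ, and arithmetic usage differs, and min/max/abs usage differs, and boolean connective usage differs, yet no declared input distinguishes the two.
As a probe, take base=5, step=2: eval_a runs total = 2; (((2 * 7) * (total * 0)) == (step - base)) -> false; total = 7; total = 12; return 150; eval_b runs total = 2; (not (not (not ((((2 * 7) * total) * 0) == (step + (-base)))))) -> true; total = 7; total = 12; return 150; both end at 150.
Sweeping the whole domain (32 inputs) finds no disagreement.
verdict: equivalent


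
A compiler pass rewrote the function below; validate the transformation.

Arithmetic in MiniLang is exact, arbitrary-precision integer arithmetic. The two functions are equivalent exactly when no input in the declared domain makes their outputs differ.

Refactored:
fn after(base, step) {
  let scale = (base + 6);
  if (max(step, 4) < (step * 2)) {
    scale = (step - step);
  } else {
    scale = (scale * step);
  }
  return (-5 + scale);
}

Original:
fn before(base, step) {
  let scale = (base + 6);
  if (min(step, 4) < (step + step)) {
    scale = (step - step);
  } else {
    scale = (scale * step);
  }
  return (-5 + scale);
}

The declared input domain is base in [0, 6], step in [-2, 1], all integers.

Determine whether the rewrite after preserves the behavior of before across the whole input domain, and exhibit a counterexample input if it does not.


There is a counterexample at base=0, step=1: -5 on one side, 1 on the other.
before: scale becomes 6; next (min(step, 4) < (step + step)) evaluates to true; next scale becomes 0; next final value -5
after: scale becomes 6; next (max(step, 4) < (step * 2)) evaluates to false; next scale becomes 6; next final value 1
verdict: not equivalent; witness: base=0, step=1


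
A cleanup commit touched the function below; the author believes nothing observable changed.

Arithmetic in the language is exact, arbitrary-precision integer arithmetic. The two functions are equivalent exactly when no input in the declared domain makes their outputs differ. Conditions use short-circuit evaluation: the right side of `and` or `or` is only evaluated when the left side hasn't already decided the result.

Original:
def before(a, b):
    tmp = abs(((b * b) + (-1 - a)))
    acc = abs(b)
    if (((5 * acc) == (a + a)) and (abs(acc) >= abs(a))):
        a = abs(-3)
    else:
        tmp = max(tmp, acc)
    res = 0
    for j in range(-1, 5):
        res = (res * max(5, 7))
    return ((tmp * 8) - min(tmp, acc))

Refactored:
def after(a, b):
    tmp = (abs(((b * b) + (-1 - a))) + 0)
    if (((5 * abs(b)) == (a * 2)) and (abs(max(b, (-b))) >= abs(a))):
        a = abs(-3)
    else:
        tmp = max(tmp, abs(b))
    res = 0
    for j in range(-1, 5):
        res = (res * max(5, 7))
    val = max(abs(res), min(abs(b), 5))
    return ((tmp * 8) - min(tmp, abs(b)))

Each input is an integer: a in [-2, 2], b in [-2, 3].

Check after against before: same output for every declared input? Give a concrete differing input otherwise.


Comparing the listings, the differences include: arithmetic usage differs; and constant usage differs; and local variable names differ; and min/max/abs usage differs.
As a probe, take a=2, b=-2: before runs tmp=1, then acc=2, then (((5 * acc) == (a + a)) and (abs(acc) >= abs(a))) is false, then tmp=2, then res=0, then (j=-1), then res=0, then (j=0), then res=0, then (j=1), then res=0, then (j=2), then res=0, then (j=3), then res=0, then (j=4), then res=0, then returns 14; after runs tmp=1, then (((5 * abs(b)) == (a * 2)) and (abs(max(b, (-b))) >= abs(a))) is false, then tmp=2, then res=0, then (j=-1), then res=0, then (j=0), then res=0, then (j=1), then res=0, then (j=2), then res=0, then (j=3), then res=0, then (j=4), then res=0, then val=2, then returns 14; both end at 14.
Across all 30 domain points the two functions coincide.
verdict: equivalent


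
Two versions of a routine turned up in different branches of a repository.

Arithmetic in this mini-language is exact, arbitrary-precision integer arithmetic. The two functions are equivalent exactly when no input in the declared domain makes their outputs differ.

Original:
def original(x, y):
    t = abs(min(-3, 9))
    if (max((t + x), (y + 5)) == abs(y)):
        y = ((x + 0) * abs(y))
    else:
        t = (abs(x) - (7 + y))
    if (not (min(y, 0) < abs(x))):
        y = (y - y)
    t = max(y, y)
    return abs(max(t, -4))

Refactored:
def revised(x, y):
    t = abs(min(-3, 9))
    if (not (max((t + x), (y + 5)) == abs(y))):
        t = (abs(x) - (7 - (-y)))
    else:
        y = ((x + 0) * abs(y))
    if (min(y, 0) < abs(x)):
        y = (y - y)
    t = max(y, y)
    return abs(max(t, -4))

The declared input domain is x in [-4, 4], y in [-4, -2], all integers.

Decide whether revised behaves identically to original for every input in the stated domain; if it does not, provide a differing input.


Try x=-4, y=-4.
original: t becomes 3; next (max((t + x), (y + 5)) == abs(y)) evaluates to false; next t becomes 1; next (not (min(y, 0) < abs(x))) evaluates to false; next t becomes -4; next final value 4
revised: t becomes 3; next (not (max((t + x), (y + 5)) == abs(y))) evaluates to true; next t becomes 1; next (min(y, 0) < abs(x)) evaluates to true; next y becomes 0; next t becomes 0; next final value 0
4 and 0 differ, so these are not the same function on this domain.
verdict: not equivalent; witness: x=-4, y=-4


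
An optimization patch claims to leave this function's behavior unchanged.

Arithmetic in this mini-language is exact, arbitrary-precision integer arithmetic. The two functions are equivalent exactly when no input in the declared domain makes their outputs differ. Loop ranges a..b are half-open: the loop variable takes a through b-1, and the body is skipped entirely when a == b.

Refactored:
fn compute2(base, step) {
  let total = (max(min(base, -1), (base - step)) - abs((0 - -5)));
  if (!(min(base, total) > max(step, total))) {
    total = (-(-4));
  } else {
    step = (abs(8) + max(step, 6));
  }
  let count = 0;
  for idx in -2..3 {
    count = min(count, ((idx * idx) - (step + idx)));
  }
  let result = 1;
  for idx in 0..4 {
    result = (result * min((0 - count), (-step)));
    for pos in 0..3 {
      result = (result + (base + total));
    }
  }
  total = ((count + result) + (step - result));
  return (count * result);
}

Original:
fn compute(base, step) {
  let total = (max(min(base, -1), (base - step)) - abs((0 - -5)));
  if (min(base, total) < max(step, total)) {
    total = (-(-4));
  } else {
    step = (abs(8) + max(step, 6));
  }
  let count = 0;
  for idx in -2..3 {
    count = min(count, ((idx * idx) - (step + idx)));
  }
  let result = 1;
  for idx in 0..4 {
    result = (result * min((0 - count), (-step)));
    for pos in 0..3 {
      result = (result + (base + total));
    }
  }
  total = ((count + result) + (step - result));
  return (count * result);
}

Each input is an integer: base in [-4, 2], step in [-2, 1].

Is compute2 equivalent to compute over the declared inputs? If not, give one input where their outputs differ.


Evaluate both at base=1, step=-2.
compute: total becomes -2; next (min(base, total) < max(step, total)) evaluates to false; next step becomes 14; next count becomes 0; next at idx=-2:; next count becomes -8; next at idx=-1:; next count becomes -12; next at idx=0:; next count becomes -14; next at idx=1:; next count becomes -14; next at idx=2:; next count becomes -14; next result becomes 1; next at idx=0:; next result becomes -14; next at pos=0:; next result becomes -15; next at pos=1:; next result becomes -16; next at pos=2:; next result becomes -17; next at idx=1:; next result becomes 238; next at pos=0:; next result becomes 237; next at pos=1:; next result becomes 236; next at pos=2:; next result becomes 235; next at idx=2:; next result becomes -3290; next at pos=0:; next result becomes -3291; next at pos=1:; next result becomes -3292; next at pos=2:; next result becomes -3293; next at idx=3:; next result becomes 46102; next at pos=0:; next result becomes 46101; next at pos=1:; next result becomes 46100; next at pos=2:; next result becomes 46099; next total becomes 0; next final value -645386
compute2: total becomes -2; next (!(min(base, total) > max(step, total))) evaluates to true; next total becomes 4; next count becomes 0; next at idx=-2:; next count becomes 0; next at idx=-1:; next count becomes 0; next at idx=0:; next count becomes 0; next at idx=1:; next count becomes 0; next at idx=2:; next count becomes 0; next result becomes 1; next at idx=0:; next result becomes 0; next at pos=0:; next result becomes 5; next at pos=1:; next result becomes 10; next at pos=2:; next result becomes 15; next at idx=1:; next result becomes 0; next at pos=0:; next result becomes 5; next at pos=1:; next result becomes 10; next at pos=2:; next result becomes 15; next at idx=2:; next result becomes 0; next at pos=0:; next result becomes 5; next at pos=1:; next result becomes 10; next at pos=2:; next result becomes 15; next at idx=3:; next result becomes 0; next at pos=0:; next result becomes 5; next at pos=1:; next result becomes 10; next at pos=2:; next result becomes 15; next total becomes -2; next final value 0
-645386 != 0, so the rewrite changes behavior.
verdict: not equivalent; witness: base=1, step=-2


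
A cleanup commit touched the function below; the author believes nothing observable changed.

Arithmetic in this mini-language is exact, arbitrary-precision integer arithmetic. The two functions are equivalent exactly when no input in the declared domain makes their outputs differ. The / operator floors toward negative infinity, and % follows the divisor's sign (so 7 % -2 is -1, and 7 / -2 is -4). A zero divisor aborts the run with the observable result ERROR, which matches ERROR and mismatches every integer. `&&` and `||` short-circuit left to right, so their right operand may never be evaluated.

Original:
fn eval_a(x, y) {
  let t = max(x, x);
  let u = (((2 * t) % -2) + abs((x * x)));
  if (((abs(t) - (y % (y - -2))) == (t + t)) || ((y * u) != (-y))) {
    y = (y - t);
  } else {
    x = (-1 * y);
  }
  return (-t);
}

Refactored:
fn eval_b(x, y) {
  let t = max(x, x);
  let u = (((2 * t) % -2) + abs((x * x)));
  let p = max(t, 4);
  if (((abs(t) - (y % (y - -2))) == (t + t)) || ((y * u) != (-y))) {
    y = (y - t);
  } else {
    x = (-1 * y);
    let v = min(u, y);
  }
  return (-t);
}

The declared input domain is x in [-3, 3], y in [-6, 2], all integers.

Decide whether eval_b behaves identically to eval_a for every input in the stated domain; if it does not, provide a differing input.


Equivalent — the differences include constant usage differs; and statement counts differ; and local variable names differ; and min/max/abs usage differs, yet no declared input distinguishes the two.
As a probe, take x=-3, y=-2: eval_a runs t becomes -3; next u becomes 9; next hits division by zero so the output is ERROR; eval_b runs t becomes -3; next u becomes 9; next p becomes 4; next hits division by zero so the output is ERROR; both end at ERROR.
An exhaustive pass over the 63 declared inputs shows identical outputs.
verdict: equivalent


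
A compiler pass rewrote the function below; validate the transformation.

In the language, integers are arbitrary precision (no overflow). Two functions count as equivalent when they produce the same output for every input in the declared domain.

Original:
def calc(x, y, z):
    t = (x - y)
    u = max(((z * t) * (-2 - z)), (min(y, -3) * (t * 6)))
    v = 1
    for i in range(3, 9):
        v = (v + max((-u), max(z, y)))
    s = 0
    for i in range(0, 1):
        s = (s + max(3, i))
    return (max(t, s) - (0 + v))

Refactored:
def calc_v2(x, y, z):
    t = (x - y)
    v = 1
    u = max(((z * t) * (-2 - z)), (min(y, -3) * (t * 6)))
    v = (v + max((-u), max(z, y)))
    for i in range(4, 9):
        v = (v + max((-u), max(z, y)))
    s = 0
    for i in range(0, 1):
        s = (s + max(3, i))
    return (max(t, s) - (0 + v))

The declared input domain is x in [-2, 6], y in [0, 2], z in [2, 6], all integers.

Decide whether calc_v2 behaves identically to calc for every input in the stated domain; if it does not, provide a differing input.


The two versions differ — the changes include statement counts differ; loop structure differs; arithmetic usage differs; min/max/abs usage differs.
As a probe, take x=3, y=0, z=5: calc runs t becomes 3; next u becomes -54; next v becomes 1; next at i=3:; next v becomes 55; next at i=4:; next v becomes 109; next at i=5:; next v becomes 163; next at i=6:; next v becomes 217; next at i=7:; next v becomes 271; next at i=8:; next v becomes 325; next s becomes 0; next at i=0:; next s becomes 3; next final value -322; calc_v2 runs t becomes 3; next v becomes 1; next u becomes -54; next v becomes 55; next at i=4:; next v becomes 109; next at i=5:; next v becomes 163; next at i=6:; next v becomes 217; next at i=7:; next v becomes 271; next at i=8:; next v becomes 325; next s becomes 0; next at i=0:; next s becomes 3; next final value -322; both end at -322.
Checked all 135 inputs in the declared domain: the outputs agree on every one.
verdict: equivalent


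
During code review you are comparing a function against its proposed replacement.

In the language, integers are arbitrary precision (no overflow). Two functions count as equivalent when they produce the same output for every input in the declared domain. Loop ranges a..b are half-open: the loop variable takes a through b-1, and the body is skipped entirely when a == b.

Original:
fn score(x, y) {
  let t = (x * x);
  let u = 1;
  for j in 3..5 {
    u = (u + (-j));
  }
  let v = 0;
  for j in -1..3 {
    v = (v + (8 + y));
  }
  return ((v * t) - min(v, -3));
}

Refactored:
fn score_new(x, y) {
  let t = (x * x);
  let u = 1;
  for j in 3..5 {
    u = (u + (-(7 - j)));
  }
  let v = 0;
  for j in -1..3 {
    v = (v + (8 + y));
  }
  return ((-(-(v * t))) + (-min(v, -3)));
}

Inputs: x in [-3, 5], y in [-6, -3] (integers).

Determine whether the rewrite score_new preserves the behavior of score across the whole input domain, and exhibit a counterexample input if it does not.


Although arithmetic usage differs; constant usage differs, 36/36 inputs agree.
verdict: equivalent


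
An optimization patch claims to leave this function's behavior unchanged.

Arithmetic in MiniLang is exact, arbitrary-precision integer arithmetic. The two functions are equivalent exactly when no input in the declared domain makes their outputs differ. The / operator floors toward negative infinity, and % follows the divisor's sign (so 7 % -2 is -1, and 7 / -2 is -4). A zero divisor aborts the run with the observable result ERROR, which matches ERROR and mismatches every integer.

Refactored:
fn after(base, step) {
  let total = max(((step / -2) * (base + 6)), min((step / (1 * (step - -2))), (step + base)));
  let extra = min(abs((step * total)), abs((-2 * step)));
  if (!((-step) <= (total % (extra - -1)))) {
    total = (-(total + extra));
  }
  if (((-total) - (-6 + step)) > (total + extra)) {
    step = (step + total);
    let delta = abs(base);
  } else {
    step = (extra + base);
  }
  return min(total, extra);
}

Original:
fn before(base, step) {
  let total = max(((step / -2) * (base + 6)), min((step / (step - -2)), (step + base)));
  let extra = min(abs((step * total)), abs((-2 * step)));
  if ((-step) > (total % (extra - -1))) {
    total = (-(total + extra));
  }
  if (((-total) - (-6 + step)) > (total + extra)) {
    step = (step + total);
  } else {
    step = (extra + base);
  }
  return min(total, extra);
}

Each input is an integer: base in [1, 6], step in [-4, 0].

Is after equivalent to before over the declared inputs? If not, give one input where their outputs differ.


Differences: min/max/abs usage differs, plus statement counts differ, plus boolean connective usage differs, plus arithmetic usage differs, plus comparison usage differs, plus local variable names differ, plus constant usage differs — yet all 30 inputs agree.
verdict: equivalent


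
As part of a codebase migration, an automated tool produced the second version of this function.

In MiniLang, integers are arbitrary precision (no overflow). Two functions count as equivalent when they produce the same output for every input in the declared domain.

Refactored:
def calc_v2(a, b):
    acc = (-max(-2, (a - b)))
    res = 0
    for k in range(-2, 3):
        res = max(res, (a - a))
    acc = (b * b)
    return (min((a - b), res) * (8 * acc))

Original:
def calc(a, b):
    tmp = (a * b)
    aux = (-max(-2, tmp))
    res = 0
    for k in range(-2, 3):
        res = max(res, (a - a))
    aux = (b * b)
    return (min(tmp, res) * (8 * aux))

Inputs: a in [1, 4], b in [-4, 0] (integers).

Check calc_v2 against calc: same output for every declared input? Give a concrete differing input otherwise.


Input a=1, b=-4: -512 from calc versus 0 from calc_v2.
verdict: not equivalent; witness: a=1, b=-4


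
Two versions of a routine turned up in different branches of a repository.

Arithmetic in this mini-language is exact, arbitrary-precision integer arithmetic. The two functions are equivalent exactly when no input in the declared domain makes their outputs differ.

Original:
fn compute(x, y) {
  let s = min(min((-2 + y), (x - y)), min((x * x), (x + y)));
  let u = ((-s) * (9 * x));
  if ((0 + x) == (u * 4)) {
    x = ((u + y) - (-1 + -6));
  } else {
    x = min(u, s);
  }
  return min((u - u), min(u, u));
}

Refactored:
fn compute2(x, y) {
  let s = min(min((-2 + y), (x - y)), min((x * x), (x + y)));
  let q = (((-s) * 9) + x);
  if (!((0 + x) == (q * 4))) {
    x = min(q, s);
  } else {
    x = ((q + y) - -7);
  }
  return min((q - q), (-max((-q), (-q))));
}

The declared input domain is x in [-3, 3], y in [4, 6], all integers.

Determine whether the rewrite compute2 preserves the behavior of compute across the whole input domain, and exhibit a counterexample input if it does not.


At x=-3, y=4: compute gives -189, compute2 gives 0.
verdict: not equivalent; witness: x=-3, y=4


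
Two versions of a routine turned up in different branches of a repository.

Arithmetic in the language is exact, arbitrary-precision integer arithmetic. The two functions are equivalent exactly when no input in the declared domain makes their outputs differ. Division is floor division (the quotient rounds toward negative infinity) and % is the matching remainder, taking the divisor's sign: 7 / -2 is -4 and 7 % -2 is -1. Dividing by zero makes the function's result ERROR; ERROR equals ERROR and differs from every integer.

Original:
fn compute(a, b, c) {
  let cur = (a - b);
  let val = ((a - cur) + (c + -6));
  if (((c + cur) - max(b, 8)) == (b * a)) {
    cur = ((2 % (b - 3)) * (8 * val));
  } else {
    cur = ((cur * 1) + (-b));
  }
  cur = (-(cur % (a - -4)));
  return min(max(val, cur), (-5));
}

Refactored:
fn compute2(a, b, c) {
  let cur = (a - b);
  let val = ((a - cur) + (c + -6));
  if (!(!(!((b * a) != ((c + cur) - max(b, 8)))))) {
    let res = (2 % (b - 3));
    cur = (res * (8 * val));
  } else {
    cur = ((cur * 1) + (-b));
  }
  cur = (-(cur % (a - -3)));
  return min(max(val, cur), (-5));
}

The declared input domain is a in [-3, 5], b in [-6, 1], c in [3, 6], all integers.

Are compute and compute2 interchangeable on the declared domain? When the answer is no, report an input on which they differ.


The rewrite breaks on a=-3, b=-6, c=3, where the results are -5 and ERROR.
compute: cur becomes 3; next val becomes -9; next (((c + cur) - max(b, 8)) == (b * a)) evaluates to false; next cur becomes 9; next cur becomes 0; next final value -5
compute2: cur becomes 3; next val becomes -9; next (!(!(!((b * a) != ((c + cur) - max(b, 8)))))) evaluates to false; next cur becomes 9; next hits division by zero so the output is ERROR
verdict: not equivalent; witness: a=-3, b=-6, c=3


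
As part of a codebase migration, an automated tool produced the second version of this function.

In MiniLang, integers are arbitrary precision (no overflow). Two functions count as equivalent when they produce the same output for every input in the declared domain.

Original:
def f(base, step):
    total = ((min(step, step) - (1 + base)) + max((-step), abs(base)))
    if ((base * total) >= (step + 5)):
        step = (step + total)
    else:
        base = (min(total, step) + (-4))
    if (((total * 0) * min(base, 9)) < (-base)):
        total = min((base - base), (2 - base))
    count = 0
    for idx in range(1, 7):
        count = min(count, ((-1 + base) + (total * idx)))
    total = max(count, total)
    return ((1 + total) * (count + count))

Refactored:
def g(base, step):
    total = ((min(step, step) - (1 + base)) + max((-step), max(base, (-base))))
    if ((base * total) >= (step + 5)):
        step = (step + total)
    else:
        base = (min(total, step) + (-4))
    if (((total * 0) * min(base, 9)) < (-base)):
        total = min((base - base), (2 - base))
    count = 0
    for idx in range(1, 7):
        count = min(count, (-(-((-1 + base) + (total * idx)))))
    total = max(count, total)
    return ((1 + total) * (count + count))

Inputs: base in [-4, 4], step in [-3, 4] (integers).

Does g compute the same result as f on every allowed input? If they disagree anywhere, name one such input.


The two versions differ — the changes include min/max/abs usage differs.
One worked example (base=-2, step=2) — f: total=5, then ((base * total) >= (step + 5)) is false, then base=-2, then (((total * 0) * min(base, 9)) < (-base)) is true, then total=0, then count=0, then (idx=1), then count=-3, then (idx=2), then count=-3, then (idx=3), then count=-3, then (idx=4), then count=-3, then (idx=5), then count=-3, then (idx=6), then count=-3, then total=0, then returns -6; g: total=5, then ((base * total) >= (step + 5)) is false, then base=-2, then (((total * 0) * min(base, 9)) < (-base)) is true, then total=0, then count=0, then (idx=1), then count=-3, then (idx=2), then count=-3, then (idx=3), then count=-3, then (idx=4), then count=-3, then (idx=5), then count=-3, then (idx=6), then count=-3, then total=0, then returns -6; agreement on -6.
Sweeping the whole domain (72 inputs) finds no disagreement.
verdict: equivalent


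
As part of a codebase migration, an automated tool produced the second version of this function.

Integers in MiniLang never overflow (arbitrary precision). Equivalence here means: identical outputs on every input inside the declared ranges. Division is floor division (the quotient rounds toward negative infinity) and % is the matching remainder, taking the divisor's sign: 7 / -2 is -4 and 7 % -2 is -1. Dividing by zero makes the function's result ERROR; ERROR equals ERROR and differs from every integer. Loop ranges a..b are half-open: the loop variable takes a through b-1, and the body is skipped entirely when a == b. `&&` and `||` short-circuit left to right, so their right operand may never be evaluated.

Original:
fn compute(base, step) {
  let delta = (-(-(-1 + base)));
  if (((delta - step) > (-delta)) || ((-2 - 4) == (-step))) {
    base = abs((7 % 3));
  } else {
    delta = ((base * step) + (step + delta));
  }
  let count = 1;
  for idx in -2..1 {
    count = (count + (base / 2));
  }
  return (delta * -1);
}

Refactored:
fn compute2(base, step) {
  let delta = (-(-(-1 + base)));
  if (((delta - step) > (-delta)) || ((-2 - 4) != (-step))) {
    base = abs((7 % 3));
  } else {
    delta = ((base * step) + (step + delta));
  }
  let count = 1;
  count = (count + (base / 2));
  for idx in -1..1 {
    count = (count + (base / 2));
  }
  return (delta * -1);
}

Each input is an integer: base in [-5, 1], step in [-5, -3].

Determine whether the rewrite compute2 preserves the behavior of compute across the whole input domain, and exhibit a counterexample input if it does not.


Take base=-5, step=-5.
compute: delta = -6; (((delta - step) > (-delta)) || ((-2 - 4) == (-step))) -> false; delta = 14; count = 1; [idx=-2]; count = -2; [idx=-1]; count = -5; [idx=0]; count = -8; return -14
compute2: delta = -6; (((delta - step) > (-delta)) || ((-2 - 4) != (-step))) -> true; base = 1; count = 1; count = 1; [idx=-1]; count = 1; [idx=0]; count = 1; return 6
-14 vs 6 — the two versions disagree here.
verdict: not equivalent; witness: base=-5, step=-5


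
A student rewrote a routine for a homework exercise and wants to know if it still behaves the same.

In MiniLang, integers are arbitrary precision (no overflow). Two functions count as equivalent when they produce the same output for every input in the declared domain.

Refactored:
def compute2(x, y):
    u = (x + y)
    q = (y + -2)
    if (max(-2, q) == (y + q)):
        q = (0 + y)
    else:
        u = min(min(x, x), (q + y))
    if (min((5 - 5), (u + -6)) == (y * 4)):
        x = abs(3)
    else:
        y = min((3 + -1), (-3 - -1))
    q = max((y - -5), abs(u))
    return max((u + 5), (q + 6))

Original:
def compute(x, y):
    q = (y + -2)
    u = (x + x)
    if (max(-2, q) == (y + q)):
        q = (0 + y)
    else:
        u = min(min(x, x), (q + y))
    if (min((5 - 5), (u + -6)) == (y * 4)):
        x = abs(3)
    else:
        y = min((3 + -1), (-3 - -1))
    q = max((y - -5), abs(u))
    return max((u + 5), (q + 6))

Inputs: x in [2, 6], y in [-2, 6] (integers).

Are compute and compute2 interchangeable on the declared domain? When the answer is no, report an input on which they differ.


These are not equivalent — on x=2, y=0 the outputs split (10 vs 9).
compute: q becomes -2; next u becomes 4; next (max(-2, q) == (y + q)) evaluates to true; next q becomes 0; next (min((5 - 5), (u + -6)) == (y * 4)) evaluates to false; next y becomes -2; next q becomes 4; next final value 10
compute2: u becomes 2; next q becomes -2; next (max(-2, q) == (y + q)) evaluates to true; next q becomes 0; next (min((5 - 5), (u + -6)) == (y * 4)) evaluates to false; next y becomes -2; next q becomes 3; next final value 9
verdict: not equivalent; witness: x=2, y=0


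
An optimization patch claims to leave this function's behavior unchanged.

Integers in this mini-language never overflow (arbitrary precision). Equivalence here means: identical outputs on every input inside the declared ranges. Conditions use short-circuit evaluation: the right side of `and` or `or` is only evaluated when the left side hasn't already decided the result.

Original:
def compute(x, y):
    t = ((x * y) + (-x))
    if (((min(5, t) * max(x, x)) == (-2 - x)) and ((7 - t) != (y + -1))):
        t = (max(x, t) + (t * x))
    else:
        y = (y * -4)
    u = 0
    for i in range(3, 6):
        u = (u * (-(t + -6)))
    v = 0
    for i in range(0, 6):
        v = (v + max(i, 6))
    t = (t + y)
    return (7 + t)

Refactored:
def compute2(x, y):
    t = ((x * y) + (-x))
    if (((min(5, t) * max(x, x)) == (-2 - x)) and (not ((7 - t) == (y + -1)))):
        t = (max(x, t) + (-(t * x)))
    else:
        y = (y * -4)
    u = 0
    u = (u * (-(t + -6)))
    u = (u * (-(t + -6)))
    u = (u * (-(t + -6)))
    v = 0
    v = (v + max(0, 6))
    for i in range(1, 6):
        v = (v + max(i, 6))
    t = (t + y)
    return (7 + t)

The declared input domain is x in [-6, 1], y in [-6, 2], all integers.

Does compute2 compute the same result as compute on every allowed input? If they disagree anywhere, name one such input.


Run the pair on x=-1, y=0.
compute: t := 1 | (((min(5, t) * max(x, x)) == (-2 - x)) and ((7 - t) != (y + -1))): true | t := 0 | u := 0 | iter i=3: | u := 0 | iter i=4: | u := 0 | iter i=5: | u := 0 | v := 0 | iter i=0: | v := 6 | iter i=1: | v := 12 | iter i=2: | v := 18 | iter i=3: | v := 24 | iter i=4: | v := 30 | iter i=5: | v := 36 | t := 0 | result 7
compute2: t := 1 | (((min(5, t) * max(x, x)) == (-2 - x)) and (not ((7 - t) == (y + -1)))): true | t := 2 | u := 0 | u := 0 | u := 0 | u := 0 | v := 0 | v := 6 | iter i=1: | v := 12 | iter i=2: | v := 18 | iter i=3: | v := 24 | iter i=4: | v := 30 | iter i=5: | v := 36 | t := 2 | result 9
7 vs 9 — the two versions disagree here.
verdict: not equivalent; witness: x=-1, y=0


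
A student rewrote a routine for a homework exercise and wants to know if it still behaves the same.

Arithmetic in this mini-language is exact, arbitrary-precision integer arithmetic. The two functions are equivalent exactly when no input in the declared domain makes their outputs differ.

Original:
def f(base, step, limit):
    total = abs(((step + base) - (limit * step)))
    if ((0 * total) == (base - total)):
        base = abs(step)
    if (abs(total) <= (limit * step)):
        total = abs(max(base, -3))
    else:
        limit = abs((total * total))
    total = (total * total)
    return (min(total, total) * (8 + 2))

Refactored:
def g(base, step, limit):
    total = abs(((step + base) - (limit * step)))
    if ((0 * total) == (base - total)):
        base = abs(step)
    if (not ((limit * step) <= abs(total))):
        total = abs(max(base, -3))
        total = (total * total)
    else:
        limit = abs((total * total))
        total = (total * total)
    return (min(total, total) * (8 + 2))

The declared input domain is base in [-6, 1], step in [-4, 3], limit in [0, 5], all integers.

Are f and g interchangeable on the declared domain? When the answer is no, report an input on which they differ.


The rewrite breaks on base=-3, step=3, limit=0, where the results are 90 and 0.
f: total := 0 | ((0 * total) == (base - total)): false | (abs(total) <= (limit * step)): true | total := 3 | total := 9 | result 90
g: total := 0 | ((0 * total) == (base - total)): false | (not ((limit * step) <= abs(total))): false | limit := 0 | total := 0 | result 0
verdict: not equivalent; witness: base=-3, step=3, limit=0


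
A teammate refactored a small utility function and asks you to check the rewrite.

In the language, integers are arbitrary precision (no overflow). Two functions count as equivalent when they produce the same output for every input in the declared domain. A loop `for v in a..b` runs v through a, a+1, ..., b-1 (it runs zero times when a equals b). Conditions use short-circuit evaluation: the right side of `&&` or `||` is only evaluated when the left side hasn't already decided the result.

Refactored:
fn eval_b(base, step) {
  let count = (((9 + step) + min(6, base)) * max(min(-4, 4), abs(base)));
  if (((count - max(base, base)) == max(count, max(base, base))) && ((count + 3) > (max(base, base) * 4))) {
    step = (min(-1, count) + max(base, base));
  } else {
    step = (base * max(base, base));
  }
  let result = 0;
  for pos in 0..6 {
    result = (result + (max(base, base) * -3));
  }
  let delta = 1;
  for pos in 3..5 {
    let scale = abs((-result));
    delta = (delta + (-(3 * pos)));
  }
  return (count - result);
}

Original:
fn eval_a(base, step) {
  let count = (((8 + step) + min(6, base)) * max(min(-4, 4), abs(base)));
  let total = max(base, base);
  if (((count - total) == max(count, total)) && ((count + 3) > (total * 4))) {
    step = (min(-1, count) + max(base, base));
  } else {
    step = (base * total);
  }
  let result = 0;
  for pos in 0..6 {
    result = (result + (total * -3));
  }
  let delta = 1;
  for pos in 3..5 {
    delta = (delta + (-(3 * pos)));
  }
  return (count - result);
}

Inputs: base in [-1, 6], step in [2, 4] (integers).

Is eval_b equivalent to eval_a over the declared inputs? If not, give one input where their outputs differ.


Take base=-1, step=2.
eval_a: count = 9; total = -1; (((count - total) == max(count, total)) && ((count + 3) > (total * 4))) -> false; step = 1; result = 0; [pos=0]; result = 3; [pos=1]; result = 6; [pos=2]; result = 9; [pos=3]; result = 12; [pos=4]; result = 15; [pos=5]; result = 18; delta = 1; [pos=3]; delta = -8; [pos=4]; delta = -20; return -9
eval_b: count = 10; (((count - max(base, base)) == max(count, max(base, base))) && ((count + 3) > (max(base, base) * 4))) -> false; step = 1; result = 0; [pos=0]; result = 3; [pos=1]; result = 6; [pos=2]; result = 9; [pos=3]; result = 12; [pos=4]; result = 15; [pos=5]; result = 18; delta = 1; [pos=3]; scale = 18; delta = -8; [pos=4]; scale = 18; delta = -20; return -8
-9 and -8 differ, so these are not the same function on this domain.
verdict: not equivalent; witness: base=-1, step=2


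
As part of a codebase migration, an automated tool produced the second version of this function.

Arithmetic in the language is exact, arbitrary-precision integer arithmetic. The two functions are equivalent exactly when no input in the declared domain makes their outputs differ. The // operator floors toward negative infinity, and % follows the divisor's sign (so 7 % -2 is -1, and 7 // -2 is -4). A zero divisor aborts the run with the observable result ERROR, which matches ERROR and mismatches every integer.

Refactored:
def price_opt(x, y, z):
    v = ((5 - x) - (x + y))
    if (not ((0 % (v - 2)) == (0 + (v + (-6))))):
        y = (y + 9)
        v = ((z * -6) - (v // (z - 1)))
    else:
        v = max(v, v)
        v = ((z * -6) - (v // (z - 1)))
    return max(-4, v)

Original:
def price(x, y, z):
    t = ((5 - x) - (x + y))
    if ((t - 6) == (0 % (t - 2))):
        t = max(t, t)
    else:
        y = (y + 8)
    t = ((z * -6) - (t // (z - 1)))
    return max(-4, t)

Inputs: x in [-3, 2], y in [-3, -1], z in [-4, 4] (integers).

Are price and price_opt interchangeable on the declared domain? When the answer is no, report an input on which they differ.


Although `8` became `9`, no input in the stated domain can expose it.
Spot check at x=1, y=-2, z=2 — price: t=5, then ((t - 6) == (0 % (t - 2))) is false, then y=6, then t=-17, then returns -4. price_opt: v=5, then (not ((0 % (v - 2)) == (0 + (v + (-6))))) is true, then y=7, then v=-17, then returns -4. Both give -4.
Across all 162 domain points the two functions coincide.
verdict: equivalent


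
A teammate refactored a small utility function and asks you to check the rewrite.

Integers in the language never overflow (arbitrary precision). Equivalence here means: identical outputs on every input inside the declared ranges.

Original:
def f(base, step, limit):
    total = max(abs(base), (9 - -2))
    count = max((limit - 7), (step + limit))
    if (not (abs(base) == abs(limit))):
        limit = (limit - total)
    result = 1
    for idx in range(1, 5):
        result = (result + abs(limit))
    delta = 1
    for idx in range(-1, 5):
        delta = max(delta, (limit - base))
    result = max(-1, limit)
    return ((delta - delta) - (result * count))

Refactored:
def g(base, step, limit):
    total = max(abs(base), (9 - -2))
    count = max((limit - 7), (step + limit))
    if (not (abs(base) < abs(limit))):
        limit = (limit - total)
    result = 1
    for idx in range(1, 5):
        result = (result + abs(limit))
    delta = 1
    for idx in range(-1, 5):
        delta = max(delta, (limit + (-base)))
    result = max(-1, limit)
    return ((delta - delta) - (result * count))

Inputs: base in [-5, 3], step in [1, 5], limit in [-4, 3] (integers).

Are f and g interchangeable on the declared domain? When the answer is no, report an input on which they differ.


There is a counterexample at base=-3, step=1, limit=3: -12 on one side, 4 on the other.
f: total := 11 | count := 4 | (not (abs(base) == abs(limit))): false | result := 1 | iter idx=1: | result := 4 | iter idx=2: | result := 7 | iter idx=3: | result := 10 | iter idx=4: | result := 13 | delta := 1 | iter idx=-1: | delta := 6 | iter idx=0: | delta := 6 | iter idx=1: | delta := 6 | iter idx=2: | delta := 6 | iter idx=3: | delta := 6 | iter idx=4: | delta := 6 | result := 3 | result -12
g: total := 11 | count := 4 | (not (abs(base) < abs(limit))): true | limit := -8 | result := 1 | iter idx=1: | result := 9 | iter idx=2: | result := 17 | iter idx=3: | result := 25 | iter idx=4: | result := 33 | delta := 1 | iter idx=-1: | delta := 1 | iter idx=0: | delta := 1 | iter idx=1: | delta := 1 | iter idx=2: | delta := 1 | iter idx=3: | delta := 1 | iter idx=4: | delta := 1 | result := -1 | result 4
verdict: not equivalent; witness: base=-3, step=1, limit=3
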